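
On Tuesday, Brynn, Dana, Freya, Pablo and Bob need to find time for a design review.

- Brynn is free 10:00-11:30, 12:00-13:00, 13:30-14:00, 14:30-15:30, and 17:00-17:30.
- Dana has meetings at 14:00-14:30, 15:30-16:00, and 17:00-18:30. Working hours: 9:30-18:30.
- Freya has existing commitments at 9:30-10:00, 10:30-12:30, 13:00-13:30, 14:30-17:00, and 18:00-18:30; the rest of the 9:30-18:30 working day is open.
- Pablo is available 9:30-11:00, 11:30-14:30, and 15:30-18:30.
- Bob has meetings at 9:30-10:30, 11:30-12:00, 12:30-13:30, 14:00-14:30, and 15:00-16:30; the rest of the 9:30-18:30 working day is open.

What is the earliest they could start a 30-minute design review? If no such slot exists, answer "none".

Dana free within 09:30–18:30: 09:30–14:00, 14:30–15:30, 16:00–17:00.
Freya free within 09:30–18:30: 10:00–10:30, 12:30–13:00, 13:30–14:30, 17:00–18:00.
Bob free within 09:30–18:30: 10:30–11:30, 12:00–12:30, 13:30–14:00, 14:30–15:00, 16:30–18:30.
Brynn ∩ Dana: 10:00–11:30, 12:00–13:00, 13:30–14:00, 14:30–15:30.
Brynn ∩ Dana ∩ Freya: 10:00–10:30, 12:30–13:00, 13:30–14:00.
Brynn ∩ Dana ∩ Freya ∩ Pablo: 10:00–10:30, 12:30–13:00, 13:30–14:00.
Brynn ∩ Dana ∩ Freya ∩ Pablo ∩ Bob: 13:30–14:00.
Windows ≥ 30 min: 13:30–14:00.
Earliest such window starts at 13:30.

13:30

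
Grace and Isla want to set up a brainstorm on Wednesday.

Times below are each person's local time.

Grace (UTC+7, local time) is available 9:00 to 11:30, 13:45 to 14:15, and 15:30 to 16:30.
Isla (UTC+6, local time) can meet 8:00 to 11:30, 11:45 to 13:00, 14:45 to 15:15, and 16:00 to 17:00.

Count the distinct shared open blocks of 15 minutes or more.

3

Grace → UTC: 02:00–04:30, 06:45–07:15, 08:30–09:30.
Isla → UTC: 02:00–05:30, 05:45–07:00, 08:45–09:15, 10:00–11:00.
Grace ∩ Isla: 02:00–04:30, 06:45–07:00, 08:45–09:15.
Windows ≥ 15 min: 02:00–04:30, 06:45–07:00, 08:45–09:15.
That's 3 windows.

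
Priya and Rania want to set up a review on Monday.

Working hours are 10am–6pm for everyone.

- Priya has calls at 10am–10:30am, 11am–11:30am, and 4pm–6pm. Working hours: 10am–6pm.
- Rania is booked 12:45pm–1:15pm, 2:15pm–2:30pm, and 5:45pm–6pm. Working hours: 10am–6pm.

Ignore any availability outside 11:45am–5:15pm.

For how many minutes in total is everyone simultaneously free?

210 minutes

Priya free within 10:00–18:00: 10:30–11:00, 11:30–16:00.
Rania free within 10:00–18:00: 10:00–12:45, 13:15–14:15, 14:30–17:45.
Priya ∩ Rania: 10:30–11:00, 11:30–12:45, 13:15–14:15, 14:30–16:00.
Restricted to 11:45–17:15: 11:45–12:45, 13:15–14:15, 14:30–16:00.
Total common minutes: 60 + 60 + 90 = 210.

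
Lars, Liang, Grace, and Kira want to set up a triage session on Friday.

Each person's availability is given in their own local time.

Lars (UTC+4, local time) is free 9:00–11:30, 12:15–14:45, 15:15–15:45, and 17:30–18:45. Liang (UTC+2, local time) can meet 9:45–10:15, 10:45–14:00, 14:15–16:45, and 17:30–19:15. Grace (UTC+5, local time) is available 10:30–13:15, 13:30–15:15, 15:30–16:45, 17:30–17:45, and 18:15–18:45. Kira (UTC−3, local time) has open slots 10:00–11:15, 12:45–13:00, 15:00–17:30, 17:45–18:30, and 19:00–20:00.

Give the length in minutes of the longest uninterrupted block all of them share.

Lars → UTC: 05:00–07:30, 08:15–10:45, 11:15–11:45, 13:30–14:45.
Liang → UTC: 07:45–08:15, 08:45–12:00, 12:15–14:45, 15:30–17:15.
Grace → UTC: 05:30–08:15, 08:30–10:15, 10:30–11:45, 12:30–12:45, 13:15–13:45.
Kira → UTC: 13:00–14:15, 15:45–16:00, 18:00–20:30, 20:45–21:30, 22:00–23:00.
Lars ∩ Liang: 08:45–10:45, 11:15–11:45, 13:30–14:45.
Lars ∩ Liang ∩ Grace: 08:45–10:15, 10:30–10:45, 11:15–11:45, 13:30–13:45.
Lars ∩ Liang ∩ Grace ∩ Kira: 13:30–13:45.
Single common window of 15 minutes.

15 minutes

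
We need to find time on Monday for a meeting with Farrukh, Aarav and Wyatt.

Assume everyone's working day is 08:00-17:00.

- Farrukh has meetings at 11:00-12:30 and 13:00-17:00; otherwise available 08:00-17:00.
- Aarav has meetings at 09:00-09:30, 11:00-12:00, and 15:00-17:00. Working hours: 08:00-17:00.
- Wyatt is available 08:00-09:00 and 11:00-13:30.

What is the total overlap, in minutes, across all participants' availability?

Farrukh free within 08:00–17:00: 08:00–11:00, 12:30–13:00.
Aarav free within 08:00–17:00: 08:00–09:00, 09:30–11:00, 12:00–15:00.
Farrukh ∩ Aarav: 08:00–09:00, 09:30–11:00, 12:30–13:00.
Farrukh ∩ Aarav ∩ Wyatt: 08:00–09:00, 12:30–13:00.
Total common minutes: 60 + 30 = 90.

90 minutes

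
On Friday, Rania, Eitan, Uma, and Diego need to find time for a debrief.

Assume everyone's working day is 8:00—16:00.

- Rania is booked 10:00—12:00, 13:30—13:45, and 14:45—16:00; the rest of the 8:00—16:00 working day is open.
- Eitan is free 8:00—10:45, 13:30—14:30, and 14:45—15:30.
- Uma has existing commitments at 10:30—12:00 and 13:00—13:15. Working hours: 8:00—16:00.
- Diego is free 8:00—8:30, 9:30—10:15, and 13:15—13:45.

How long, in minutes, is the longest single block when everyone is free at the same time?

30 minutes

Rania free within 08:00–16:00: 08:00–10:00, 12:00–13:30, 13:45–14:45.
Uma free within 08:00–16:00: 08:00–10:30, 12:00–13:00, 13:15–16:00.
Rania ∩ Eitan: 08:00–10:00, 13:45–14:30.
Rania ∩ Eitan ∩ Uma: 08:00–10:00, 13:45–14:30.
Rania ∩ Eitan ∩ Uma ∩ Diego: 08:00–08:30, 09:30–10:00.
Common window lengths: 30, 30 min; longest is 30.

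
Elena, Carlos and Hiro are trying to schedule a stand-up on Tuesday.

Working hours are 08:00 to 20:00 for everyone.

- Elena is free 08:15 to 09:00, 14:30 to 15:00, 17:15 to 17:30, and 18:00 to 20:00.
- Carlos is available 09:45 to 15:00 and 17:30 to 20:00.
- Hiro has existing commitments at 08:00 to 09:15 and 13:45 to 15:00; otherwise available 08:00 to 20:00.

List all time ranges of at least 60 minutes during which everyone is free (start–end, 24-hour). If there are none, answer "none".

Hiro free within 08:00–20:00: 09:15–13:45, 15:00–20:00.
Elena ∩ Carlos: 14:30–15:00, 18:00–20:00.
Elena ∩ Carlos ∩ Hiro: 18:00–20:00.
Windows ≥ 60 min: 18:00–20:00.

18:00–20:00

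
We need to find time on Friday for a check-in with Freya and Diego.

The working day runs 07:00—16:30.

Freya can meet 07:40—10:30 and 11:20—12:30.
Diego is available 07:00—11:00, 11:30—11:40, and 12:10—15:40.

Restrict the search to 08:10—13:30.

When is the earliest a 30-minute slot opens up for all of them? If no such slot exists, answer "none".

08:10

Freya ∩ Diego: 07:40–10:30, 11:30–11:40, 12:10–12:30.
Restricted to 08:10–13:30: 08:10–10:30, 11:30–11:40, 12:10–12:30.
Windows ≥ 30 min: 08:10–10:30.
Earliest such window starts at 08:10.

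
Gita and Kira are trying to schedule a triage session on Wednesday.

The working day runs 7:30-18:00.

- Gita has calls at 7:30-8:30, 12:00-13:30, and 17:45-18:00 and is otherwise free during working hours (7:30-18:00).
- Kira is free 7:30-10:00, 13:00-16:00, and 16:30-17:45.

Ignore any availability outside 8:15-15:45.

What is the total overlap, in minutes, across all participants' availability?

225 minutes

Gita free within 07:30–18:00: 08:30–12:00, 13:30–17:45.
Gita ∩ Kira: 08:30–10:00, 13:30–16:00, 16:30–17:45.
Restricted to 08:15–15:45: 08:30–10:00, 13:30–15:45.
Total common minutes: 90 + 135 = 225.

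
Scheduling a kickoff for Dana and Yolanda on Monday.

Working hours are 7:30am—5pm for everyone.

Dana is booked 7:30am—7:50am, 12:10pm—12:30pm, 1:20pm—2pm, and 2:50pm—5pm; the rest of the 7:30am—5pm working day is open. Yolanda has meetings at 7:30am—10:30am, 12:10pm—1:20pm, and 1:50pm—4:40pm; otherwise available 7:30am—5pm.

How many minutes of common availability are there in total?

100 minutes

Dana free within 07:30–17:00: 07:50–12:10, 12:30–13:20, 14:00–14:50.
Yolanda free within 07:30–17:00: 10:30–12:10, 13:20–13:50, 16:40–17:00.
Dana ∩ Yolanda: 10:30–12:10.
Total common minutes: 100.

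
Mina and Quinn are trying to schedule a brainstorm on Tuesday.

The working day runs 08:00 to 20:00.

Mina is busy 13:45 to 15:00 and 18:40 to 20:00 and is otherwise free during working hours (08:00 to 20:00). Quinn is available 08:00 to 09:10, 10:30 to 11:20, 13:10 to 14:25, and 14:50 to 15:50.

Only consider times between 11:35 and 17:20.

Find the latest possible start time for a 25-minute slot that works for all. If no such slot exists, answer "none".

Mina free within 08:00–20:00: 08:00–13:45, 15:00–18:40.
Mina ∩ Quinn: 08:00–09:10, 10:30–11:20, 13:10–13:45, 15:00–15:50.
Restricted to 11:35–17:20: 13:10–13:45, 15:00–15:50.
Windows ≥ 25 min: 13:10–13:45, 15:00–15:50.
Latest start in the last window 15:00–15:50 is 15:50 − 25 min = 15:25.

15:25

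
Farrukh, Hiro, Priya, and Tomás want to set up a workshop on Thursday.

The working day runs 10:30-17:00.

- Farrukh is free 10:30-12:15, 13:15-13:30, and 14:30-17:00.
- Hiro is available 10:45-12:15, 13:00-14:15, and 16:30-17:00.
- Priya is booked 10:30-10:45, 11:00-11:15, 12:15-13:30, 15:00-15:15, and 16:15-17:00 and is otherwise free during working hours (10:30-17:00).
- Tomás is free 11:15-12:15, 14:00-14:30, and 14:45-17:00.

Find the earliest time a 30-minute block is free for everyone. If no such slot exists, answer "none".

11:15

Priya free within 10:30–17:00: 10:45–11:00, 11:15–12:15, 13:30–15:00, 15:15–16:15.
Farrukh ∩ Hiro: 10:45–12:15, 13:15–13:30, 16:30–17:00.
Farrukh ∩ Hiro ∩ Priya: 10:45–11:00, 11:15–12:15.
Farrukh ∩ Hiro ∩ Priya ∩ Tomás: 11:15–12:15.
Windows ≥ 30 min: 11:15–12:15.
Earliest such window starts at 11:15.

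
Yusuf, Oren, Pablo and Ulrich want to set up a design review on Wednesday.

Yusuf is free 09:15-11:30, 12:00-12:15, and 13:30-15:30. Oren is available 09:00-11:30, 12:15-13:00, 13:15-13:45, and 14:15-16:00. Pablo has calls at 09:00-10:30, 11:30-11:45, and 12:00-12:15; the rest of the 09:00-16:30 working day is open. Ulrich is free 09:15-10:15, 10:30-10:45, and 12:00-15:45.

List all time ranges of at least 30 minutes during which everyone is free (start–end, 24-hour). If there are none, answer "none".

14:15–15:30

Pablo free within 09:00–16:30: 10:30–11:30, 11:45–12:00, 12:15–16:30.
Yusuf ∩ Oren: 09:15–11:30, 13:30–13:45, 14:15–15:30.
Yusuf ∩ Oren ∩ Pablo: 10:30–11:30, 13:30–13:45, 14:15–15:30.
Yusuf ∩ Oren ∩ Pablo ∩ Ulrich: 10:30–10:45, 13:30–13:45, 14:15–15:30.
Windows ≥ 30 min: 14:15–15:30.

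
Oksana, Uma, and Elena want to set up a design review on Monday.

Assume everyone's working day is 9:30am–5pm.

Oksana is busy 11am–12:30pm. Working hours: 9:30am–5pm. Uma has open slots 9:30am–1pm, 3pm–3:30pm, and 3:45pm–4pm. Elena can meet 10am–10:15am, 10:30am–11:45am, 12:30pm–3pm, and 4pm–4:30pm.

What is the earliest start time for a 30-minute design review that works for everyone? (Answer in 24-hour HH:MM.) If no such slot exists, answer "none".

10:30

Oksana free within 09:30–17:00: 09:30–11:00, 12:30–17:00.
Oksana ∩ Uma: 09:30–11:00, 12:30–13:00, 15:00–15:30, 15:45–16:00.
Oksana ∩ Uma ∩ Elena: 10:00–10:15, 10:30–11:00, 12:30–13:00.
Windows ≥ 30 min: 10:30–11:00, 12:30–13:00.
Earliest such window starts at 10:30.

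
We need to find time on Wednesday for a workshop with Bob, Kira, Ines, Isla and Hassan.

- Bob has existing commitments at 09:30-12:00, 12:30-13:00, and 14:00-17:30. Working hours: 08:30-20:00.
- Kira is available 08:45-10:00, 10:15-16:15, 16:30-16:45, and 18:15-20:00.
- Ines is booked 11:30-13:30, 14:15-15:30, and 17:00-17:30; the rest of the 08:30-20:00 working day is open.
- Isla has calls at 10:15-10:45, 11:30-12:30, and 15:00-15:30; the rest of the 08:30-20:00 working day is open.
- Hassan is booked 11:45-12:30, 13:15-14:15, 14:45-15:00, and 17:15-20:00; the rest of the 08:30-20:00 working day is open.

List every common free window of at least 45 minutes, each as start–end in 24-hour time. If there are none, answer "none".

08:45–09:30

Bob free within 08:30–20:00: 08:30–09:30, 12:00–12:30, 13:00–14:00, 17:30–20:00.
Ines free within 08:30–20:00: 08:30–11:30, 13:30–14:15, 15:30–17:00, 17:30–20:00.
Isla free within 08:30–20:00: 08:30–10:15, 10:45–11:30, 12:30–15:00, 15:30–20:00.
Hassan free within 08:30–20:00: 08:30–11:45, 12:30–13:15, 14:15–14:45, 15:00–17:15.
Bob ∩ Kira: 08:45–09:30, 12:00–12:30, 13:00–14:00, 18:15–20:00.
Bob ∩ Kira ∩ Ines: 08:45–09:30, 13:30–14:00, 18:15–20:00.
Bob ∩ Kira ∩ Ines ∩ Isla: 08:45–09:30, 13:30–14:00, 18:15–20:00.
Bob ∩ Kira ∩ Ines ∩ Isla ∩ Hassan: 08:45–09:30.
Windows ≥ 45 min: 08:45–09:30.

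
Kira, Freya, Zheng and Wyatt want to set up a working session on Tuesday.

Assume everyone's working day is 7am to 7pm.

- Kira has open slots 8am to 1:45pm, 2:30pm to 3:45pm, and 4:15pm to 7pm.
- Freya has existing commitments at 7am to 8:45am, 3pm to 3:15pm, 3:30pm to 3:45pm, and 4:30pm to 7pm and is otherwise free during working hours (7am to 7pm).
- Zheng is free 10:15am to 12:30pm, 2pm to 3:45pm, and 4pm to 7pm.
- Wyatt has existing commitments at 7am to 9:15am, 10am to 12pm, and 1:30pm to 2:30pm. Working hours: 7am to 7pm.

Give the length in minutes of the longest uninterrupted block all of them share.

30 minutes

Freya free within 07:00–19:00: 08:45–15:00, 15:15–15:30, 15:45–16:30.
Wyatt free within 07:00–19:00: 09:15–10:00, 12:00–13:30, 14:30–19:00.
Kira ∩ Freya: 08:45–13:45, 14:30–15:00, 15:15–15:30, 16:15–16:30.
Kira ∩ Freya ∩ Zheng: 10:15–12:30, 14:30–15:00, 15:15–15:30, 16:15–16:30.
Kira ∩ Freya ∩ Zheng ∩ Wyatt: 12:00–12:30, 14:30–15:00, 15:15–15:30, 16:15–16:30.
Common window lengths: 30, 30, 15, 15 min; longest is 30.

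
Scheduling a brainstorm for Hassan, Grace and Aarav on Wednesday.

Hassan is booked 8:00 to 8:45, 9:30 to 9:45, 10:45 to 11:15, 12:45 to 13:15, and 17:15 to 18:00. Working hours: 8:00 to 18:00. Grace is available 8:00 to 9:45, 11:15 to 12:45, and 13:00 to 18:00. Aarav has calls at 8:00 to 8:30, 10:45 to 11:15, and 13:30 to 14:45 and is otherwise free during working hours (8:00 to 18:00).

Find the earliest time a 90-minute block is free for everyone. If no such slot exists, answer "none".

11:15

Hassan free within 08:00–18:00: 08:45–09:30, 09:45–10:45, 11:15–12:45, 13:15–17:15.
Aarav free within 08:00–18:00: 08:30–10:45, 11:15–13:30, 14:45–18:00.
Hassan ∩ Grace: 08:45–09:30, 11:15–12:45, 13:15–17:15.
Hassan ∩ Grace ∩ Aarav: 08:45–09:30, 11:15–12:45, 13:15–13:30, 14:45–17:15.
Windows ≥ 90 min: 11:15–12:45, 14:45–17:15.
Earliest such window starts at 11:15.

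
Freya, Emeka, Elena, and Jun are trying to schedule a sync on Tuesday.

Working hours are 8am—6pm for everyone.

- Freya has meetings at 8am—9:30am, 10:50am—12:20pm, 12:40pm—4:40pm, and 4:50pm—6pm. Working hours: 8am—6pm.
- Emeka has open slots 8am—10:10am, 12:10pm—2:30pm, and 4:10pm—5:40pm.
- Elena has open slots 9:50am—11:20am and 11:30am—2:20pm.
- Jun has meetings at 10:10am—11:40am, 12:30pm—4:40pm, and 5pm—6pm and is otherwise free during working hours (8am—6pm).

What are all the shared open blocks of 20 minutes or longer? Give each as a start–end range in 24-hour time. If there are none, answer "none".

09:50–10:10

Freya free within 08:00–18:00: 09:30–10:50, 12:20–12:40, 16:40–16:50.
Jun free within 08:00–18:00: 08:00–10:10, 11:40–12:30, 16:40–17:00.
Freya ∩ Emeka: 09:30–10:10, 12:20–12:40, 16:40–16:50.
Freya ∩ Emeka ∩ Elena: 09:50–10:10, 12:20–12:40.
Freya ∩ Emeka ∩ Elena ∩ Jun: 09:50–10:10, 12:20–12:30.
Windows ≥ 20 min: 09:50–10:10.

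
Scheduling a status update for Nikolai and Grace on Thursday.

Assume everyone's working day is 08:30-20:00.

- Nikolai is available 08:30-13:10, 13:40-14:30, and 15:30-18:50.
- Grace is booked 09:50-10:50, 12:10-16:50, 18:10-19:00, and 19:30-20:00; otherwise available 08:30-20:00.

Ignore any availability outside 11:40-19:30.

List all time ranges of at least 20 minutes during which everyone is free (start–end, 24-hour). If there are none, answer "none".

Grace free within 08:30–20:00: 08:30–09:50, 10:50–12:10, 16:50–18:10, 19:00–19:30.
Nikolai ∩ Grace: 08:30–09:50, 10:50–12:10, 16:50–18:10.
Restricted to 11:40–19:30: 11:40–12:10, 16:50–18:10.
Windows ≥ 20 min: 11:40–12:10, 16:50–18:10.

11:40–12:10, 16:50–18:10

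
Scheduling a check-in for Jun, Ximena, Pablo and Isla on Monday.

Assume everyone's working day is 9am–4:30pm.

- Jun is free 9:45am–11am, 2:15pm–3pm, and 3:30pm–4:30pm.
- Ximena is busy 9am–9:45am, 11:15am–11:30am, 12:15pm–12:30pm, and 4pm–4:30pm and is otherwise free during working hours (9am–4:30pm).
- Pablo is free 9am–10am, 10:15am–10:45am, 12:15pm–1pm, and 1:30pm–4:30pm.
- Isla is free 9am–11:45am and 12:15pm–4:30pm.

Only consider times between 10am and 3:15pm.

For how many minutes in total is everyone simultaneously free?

Ximena free within 09:00–16:30: 09:45–11:15, 11:30–12:15, 12:30–16:00.
Jun ∩ Ximena: 09:45–11:00, 14:15–15:00, 15:30–16:00.
Jun ∩ Ximena ∩ Pablo: 09:45–10:00, 10:15–10:45, 14:15–15:00, 15:30–16:00.
Jun ∩ Ximena ∩ Pablo ∩ Isla: 09:45–10:00, 10:15–10:45, 14:15–15:00, 15:30–16:00.
Restricted to 10:00–15:15: 10:15–10:45, 14:15–15:00.
Total common minutes: 30 + 45 = 75.

75 minutes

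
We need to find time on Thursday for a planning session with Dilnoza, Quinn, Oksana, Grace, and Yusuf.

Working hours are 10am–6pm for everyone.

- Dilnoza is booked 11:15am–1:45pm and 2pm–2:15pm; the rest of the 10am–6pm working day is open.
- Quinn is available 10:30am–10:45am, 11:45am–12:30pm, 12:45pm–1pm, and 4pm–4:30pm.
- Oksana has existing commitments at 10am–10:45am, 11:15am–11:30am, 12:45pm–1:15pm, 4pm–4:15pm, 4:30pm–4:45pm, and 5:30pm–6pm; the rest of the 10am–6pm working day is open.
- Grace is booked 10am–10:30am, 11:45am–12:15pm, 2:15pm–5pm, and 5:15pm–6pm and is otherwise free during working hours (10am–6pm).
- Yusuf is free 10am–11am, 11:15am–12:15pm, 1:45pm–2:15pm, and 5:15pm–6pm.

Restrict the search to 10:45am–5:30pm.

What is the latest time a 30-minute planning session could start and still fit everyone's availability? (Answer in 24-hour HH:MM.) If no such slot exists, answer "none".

Dilnoza free within 10:00–18:00: 10:00–11:15, 13:45–14:00, 14:15–18:00.
Oksana free within 10:00–18:00: 10:45–11:15, 11:30–12:45, 13:15–16:00, 16:15–16:30, 16:45–17:30.
Grace free within 10:00–18:00: 10:30–11:45, 12:15–14:15, 17:00–17:15.
Dilnoza ∩ Quinn: 10:30–10:45, 16:00–16:30.
Dilnoza ∩ Quinn ∩ Oksana: 16:15–16:30.
Dilnoza ∩ Quinn ∩ Oksana ∩ Grace: (none).
Dilnoza ∩ Quinn ∩ Oksana ∩ Grace ∩ Yusuf: (none).
Restricted to 10:45–17:30: (none).
Windows ≥ 30 min: (none).

none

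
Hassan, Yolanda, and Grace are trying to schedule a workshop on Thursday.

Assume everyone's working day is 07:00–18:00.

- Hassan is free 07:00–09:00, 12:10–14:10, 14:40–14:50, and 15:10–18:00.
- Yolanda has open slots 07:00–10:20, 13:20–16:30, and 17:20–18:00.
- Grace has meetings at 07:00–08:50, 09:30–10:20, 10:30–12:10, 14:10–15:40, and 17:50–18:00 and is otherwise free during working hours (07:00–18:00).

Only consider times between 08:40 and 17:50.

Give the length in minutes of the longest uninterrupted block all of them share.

Grace free within 07:00–18:00: 08:50–09:30, 10:20–10:30, 12:10–14:10, 15:40–17:50.
Hassan ∩ Yolanda: 07:00–09:00, 13:20–14:10, 14:40–14:50, 15:10–16:30, 17:20–18:00.
Hassan ∩ Yolanda ∩ Grace: 08:50–09:00, 13:20–14:10, 15:40–16:30, 17:20–17:50.
Restricted to 08:40–17:50: 08:50–09:00, 13:20–14:10, 15:40–16:30, 17:20–17:50.
Common window lengths: 10, 50, 50, 30 min; longest is 50.

50 minutes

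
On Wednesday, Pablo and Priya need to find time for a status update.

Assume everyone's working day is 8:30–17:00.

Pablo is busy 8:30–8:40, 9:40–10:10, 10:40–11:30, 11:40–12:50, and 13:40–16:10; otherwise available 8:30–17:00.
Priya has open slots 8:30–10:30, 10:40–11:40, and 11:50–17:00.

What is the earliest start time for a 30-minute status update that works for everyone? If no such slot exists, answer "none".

08:40

Pablo free within 08:30–17:00: 08:40–09:40, 10:10–10:40, 11:30–11:40, 12:50–13:40, 16:10–17:00.
Pablo ∩ Priya: 08:40–09:40, 10:10–10:30, 11:30–11:40, 12:50–13:40, 16:10–17:00.
Windows ≥ 30 min: 08:40–09:40, 12:50–13:40, 16:10–17:00.
Earliest such window starts at 08:40.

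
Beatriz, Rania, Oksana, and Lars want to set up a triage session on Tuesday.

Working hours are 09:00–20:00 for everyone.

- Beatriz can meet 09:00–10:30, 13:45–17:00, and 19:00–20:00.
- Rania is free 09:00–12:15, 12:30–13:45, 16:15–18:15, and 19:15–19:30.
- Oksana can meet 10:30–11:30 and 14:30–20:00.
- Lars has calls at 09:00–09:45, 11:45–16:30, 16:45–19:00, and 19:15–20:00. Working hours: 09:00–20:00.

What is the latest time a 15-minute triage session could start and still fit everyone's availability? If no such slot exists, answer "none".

Lars free within 09:00–20:00: 09:45–11:45, 16:30–16:45, 19:00–19:15.
Beatriz ∩ Rania: 09:00–10:30, 16:15–17:00, 19:15–19:30.
Beatriz ∩ Rania ∩ Oksana: 16:15–17:00, 19:15–19:30.
Beatriz ∩ Rania ∩ Oksana ∩ Lars: 16:30–16:45.
Windows ≥ 15 min: 16:30–16:45.
Latest start in the last window 16:30–16:45 is 16:45 − 15 min = 16:30.

16:30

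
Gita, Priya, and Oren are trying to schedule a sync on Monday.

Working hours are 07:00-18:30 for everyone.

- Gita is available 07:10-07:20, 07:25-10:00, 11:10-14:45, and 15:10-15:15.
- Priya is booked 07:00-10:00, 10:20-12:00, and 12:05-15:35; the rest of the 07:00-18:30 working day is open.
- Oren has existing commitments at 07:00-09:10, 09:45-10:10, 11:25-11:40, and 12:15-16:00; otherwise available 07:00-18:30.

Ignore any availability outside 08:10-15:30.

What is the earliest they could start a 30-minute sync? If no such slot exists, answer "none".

Priya free within 07:00–18:30: 10:00–10:20, 12:00–12:05, 15:35–18:30.
Oren free within 07:00–18:30: 09:10–09:45, 10:10–11:25, 11:40–12:15, 16:00–18:30.
Gita ∩ Priya: 12:00–12:05.
Gita ∩ Priya ∩ Oren: 12:00–12:05.
Restricted to 08:10–15:30: 12:00–12:05.
Windows ≥ 30 min: (none).

none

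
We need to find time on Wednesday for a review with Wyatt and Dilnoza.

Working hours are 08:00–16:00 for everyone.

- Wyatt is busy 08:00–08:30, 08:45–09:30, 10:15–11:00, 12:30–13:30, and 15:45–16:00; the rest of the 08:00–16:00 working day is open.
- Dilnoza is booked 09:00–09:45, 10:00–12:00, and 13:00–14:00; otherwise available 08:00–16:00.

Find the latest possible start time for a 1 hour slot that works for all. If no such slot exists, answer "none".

14:45

Wyatt free within 08:00–16:00: 08:30–08:45, 09:30–10:15, 11:00–12:30, 13:30–15:45.
Dilnoza free within 08:00–16:00: 08:00–09:00, 09:45–10:00, 12:00–13:00, 14:00–16:00.
Wyatt ∩ Dilnoza: 08:30–08:45, 09:45–10:00, 12:00–12:30, 14:00–15:45.
Windows ≥ 60 min: 14:00–15:45.
Latest start in the last window 14:00–15:45 is 15:45 − 60 min = 14:45.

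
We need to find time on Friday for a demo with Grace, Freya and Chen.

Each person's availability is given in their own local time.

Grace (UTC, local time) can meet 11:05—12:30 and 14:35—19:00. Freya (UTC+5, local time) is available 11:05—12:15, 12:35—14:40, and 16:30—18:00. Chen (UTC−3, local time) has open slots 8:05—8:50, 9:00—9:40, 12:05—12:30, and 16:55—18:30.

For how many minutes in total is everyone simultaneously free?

50 minutes

Grace → UTC: 11:05–12:30, 14:35–19:00.
Freya → UTC: 06:05–07:15, 07:35–09:40, 11:30–13:00.
Chen → UTC: 11:05–11:50, 12:00–12:40, 15:05–15:30, 19:55–21:30.
Grace ∩ Freya: 11:30–12:30.
Grace ∩ Freya ∩ Chen: 11:30–11:50, 12:00–12:30.
Total common minutes: 20 + 30 = 50.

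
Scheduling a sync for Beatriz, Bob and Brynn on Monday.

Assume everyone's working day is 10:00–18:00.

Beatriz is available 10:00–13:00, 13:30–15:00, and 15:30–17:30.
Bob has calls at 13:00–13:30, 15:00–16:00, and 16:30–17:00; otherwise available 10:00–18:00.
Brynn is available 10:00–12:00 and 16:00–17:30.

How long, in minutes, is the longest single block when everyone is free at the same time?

120 minutes

Bob free within 10:00–18:00: 10:00–13:00, 13:30–15:00, 16:00–16:30, 17:00–18:00.
Beatriz ∩ Bob: 10:00–13:00, 13:30–15:00, 16:00–16:30, 17:00–17:30.
Beatriz ∩ Bob ∩ Brynn: 10:00–12:00, 16:00–16:30, 17:00–17:30.
Common window lengths: 120, 30, 30 min; longest is 120.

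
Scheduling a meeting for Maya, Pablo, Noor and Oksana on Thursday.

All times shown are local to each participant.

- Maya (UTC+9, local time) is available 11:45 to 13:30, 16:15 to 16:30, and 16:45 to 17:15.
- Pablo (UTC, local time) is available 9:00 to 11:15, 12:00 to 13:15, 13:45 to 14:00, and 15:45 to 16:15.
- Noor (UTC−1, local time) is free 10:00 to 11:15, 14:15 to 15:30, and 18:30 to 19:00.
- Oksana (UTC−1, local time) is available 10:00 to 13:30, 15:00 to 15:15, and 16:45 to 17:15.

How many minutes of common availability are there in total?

0 minutes

Maya → UTC: 02:45–04:30, 07:15–07:30, 07:45–08:15.
Pablo → UTC: 09:00–11:15, 12:00–13:15, 13:45–14:00, 15:45–16:15.
Noor → UTC: 11:00–12:15, 15:15–16:30, 19:30–20:00.
Oksana → UTC: 11:00–14:30, 16:00–16:15, 17:45–18:15.
Maya ∩ Pablo: (none).
Maya ∩ Pablo ∩ Noor: (none).
Maya ∩ Pablo ∩ Noor ∩ Oksana: (none).
Total common minutes: 0.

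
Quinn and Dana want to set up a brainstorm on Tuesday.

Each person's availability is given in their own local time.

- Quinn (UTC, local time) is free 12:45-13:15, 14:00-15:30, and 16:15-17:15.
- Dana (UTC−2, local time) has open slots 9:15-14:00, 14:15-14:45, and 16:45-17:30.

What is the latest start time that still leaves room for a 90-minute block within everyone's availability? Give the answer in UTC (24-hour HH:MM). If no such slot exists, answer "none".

Quinn → UTC: 12:45–13:15, 14:00–15:30, 16:15–17:15.
Dana → UTC: 11:15–16:00, 16:15–16:45, 18:45–19:30.
Quinn ∩ Dana: 12:45–13:15, 14:00–15:30, 16:15–16:45.
Windows ≥ 90 min: 14:00–15:30.
Latest start in the last window 14:00–15:30 is 15:30 − 90 min = 14:00.

14:00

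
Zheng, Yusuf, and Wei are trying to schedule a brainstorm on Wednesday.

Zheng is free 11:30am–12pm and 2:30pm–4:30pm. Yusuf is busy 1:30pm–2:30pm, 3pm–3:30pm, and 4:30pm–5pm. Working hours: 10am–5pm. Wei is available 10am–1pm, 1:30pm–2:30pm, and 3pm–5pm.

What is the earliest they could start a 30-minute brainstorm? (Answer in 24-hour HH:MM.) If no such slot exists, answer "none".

11:30

Yusuf free within 10:00–17:00: 10:00–13:30, 14:30–15:00, 15:30–16:30.
Zheng ∩ Yusuf: 11:30–12:00, 14:30–15:00, 15:30–16:30.
Zheng ∩ Yusuf ∩ Wei: 11:30–12:00, 15:30–16:30.
Windows ≥ 30 min: 11:30–12:00, 15:30–16:30.
Earliest such window starts at 11:30.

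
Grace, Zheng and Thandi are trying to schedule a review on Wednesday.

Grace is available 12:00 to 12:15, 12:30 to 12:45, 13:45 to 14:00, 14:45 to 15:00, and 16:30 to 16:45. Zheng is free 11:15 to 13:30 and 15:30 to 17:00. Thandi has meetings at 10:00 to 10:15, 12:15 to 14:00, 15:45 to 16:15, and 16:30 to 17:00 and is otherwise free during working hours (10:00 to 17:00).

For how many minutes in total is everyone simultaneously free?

Thandi free within 10:00–17:00: 10:15–12:15, 14:00–15:45, 16:15–16:30.
Grace ∩ Zheng: 12:00–12:15, 12:30–12:45, 16:30–16:45.
Grace ∩ Zheng ∩ Thandi: 12:00–12:15.
Total common minutes: 15.

15 minutes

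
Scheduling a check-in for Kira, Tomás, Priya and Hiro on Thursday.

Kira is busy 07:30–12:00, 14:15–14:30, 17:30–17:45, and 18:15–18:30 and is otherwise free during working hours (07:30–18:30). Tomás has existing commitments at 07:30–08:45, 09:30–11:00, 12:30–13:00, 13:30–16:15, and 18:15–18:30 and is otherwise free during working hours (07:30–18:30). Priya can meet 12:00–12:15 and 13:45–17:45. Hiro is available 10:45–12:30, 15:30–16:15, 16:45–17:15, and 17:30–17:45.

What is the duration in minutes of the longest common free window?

Kira free within 07:30–18:30: 12:00–14:15, 14:30–17:30, 17:45–18:15.
Tomás free within 07:30–18:30: 08:45–09:30, 11:00–12:30, 13:00–13:30, 16:15–18:15.
Kira ∩ Tomás: 12:00–12:30, 13:00–13:30, 16:15–17:30, 17:45–18:15.
Kira ∩ Tomás ∩ Priya: 12:00–12:15, 16:15–17:30.
Kira ∩ Tomás ∩ Priya ∩ Hiro: 12:00–12:15, 16:45–17:15.
Common window lengths: 15, 30 min; longest is 30.

30 minutes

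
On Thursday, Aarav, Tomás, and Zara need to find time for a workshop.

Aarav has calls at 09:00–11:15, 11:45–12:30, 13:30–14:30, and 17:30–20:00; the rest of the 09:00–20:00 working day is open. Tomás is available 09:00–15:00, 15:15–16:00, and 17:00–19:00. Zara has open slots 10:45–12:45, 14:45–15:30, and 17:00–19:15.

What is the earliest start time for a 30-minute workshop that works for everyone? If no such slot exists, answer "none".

11:15

Aarav free within 09:00–20:00: 11:15–11:45, 12:30–13:30, 14:30–17:30.
Aarav ∩ Tomás: 11:15–11:45, 12:30–13:30, 14:30–15:00, 15:15–16:00, 17:00–17:30.
Aarav ∩ Tomás ∩ Zara: 11:15–11:45, 12:30–12:45, 14:45–15:00, 15:15–15:30, 17:00–17:30.
Windows ≥ 30 min: 11:15–11:45, 17:00–17:30.
Earliest such window starts at 11:15.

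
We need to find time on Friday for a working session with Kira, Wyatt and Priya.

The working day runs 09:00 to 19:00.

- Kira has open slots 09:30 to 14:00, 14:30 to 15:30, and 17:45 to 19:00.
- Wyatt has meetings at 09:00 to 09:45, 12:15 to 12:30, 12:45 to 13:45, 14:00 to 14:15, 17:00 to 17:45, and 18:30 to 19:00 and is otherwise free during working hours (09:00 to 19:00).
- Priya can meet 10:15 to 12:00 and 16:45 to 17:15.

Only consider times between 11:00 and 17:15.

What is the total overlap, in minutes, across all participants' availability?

60 minutes

Wyatt free within 09:00–19:00: 09:45–12:15, 12:30–12:45, 13:45–14:00, 14:15–17:00, 17:45–18:30.
Kira ∩ Wyatt: 09:45–12:15, 12:30–12:45, 13:45–14:00, 14:30–15:30, 17:45–18:30.
Kira ∩ Wyatt ∩ Priya: 10:15–12:00.
Restricted to 11:00–17:15: 11:00–12:00.
Total common minutes: 60.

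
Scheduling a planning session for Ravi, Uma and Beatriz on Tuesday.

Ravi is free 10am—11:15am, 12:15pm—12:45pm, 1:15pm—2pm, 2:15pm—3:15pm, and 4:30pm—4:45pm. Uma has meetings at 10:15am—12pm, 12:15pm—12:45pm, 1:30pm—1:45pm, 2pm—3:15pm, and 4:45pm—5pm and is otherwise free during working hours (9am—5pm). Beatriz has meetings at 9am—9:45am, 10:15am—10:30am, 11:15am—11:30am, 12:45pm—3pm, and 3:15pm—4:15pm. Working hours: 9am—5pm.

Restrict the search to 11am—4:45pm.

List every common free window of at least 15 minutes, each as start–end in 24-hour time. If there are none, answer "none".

Uma free within 09:00–17:00: 09:00–10:15, 12:00–12:15, 12:45–13:30, 13:45–14:00, 15:15–16:45.
Beatriz free within 09:00–17:00: 09:45–10:15, 10:30–11:15, 11:30–12:45, 15:00–15:15, 16:15–17:00.
Ravi ∩ Uma: 10:00–10:15, 13:15–13:30, 13:45–14:00, 16:30–16:45.
Ravi ∩ Uma ∩ Beatriz: 10:00–10:15, 16:30–16:45.
Restricted to 11:00–16:45: 16:30–16:45.
Windows ≥ 15 min: 16:30–16:45.

16:30–16:45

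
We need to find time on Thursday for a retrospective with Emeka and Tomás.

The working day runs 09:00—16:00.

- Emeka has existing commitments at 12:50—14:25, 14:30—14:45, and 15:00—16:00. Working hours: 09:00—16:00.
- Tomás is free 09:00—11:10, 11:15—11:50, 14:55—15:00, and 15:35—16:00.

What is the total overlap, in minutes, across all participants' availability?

170 minutes

Emeka free within 09:00–16:00: 09:00–12:50, 14:25–14:30, 14:45–15:00.
Emeka ∩ Tomás: 09:00–11:10, 11:15–11:50, 14:55–15:00.
Total common minutes: 130 + 35 + 5 = 170.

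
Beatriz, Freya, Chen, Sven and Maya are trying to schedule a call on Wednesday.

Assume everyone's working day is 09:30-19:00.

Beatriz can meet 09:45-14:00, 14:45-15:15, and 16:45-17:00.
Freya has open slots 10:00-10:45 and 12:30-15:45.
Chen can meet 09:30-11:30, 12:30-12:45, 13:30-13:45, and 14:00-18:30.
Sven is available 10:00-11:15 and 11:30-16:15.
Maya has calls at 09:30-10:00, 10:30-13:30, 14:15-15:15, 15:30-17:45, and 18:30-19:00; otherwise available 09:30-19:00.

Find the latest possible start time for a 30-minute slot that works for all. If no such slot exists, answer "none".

10:00

Maya free within 09:30–19:00: 10:00–10:30, 13:30–14:15, 15:15–15:30, 17:45–18:30.
Beatriz ∩ Freya: 10:00–10:45, 12:30–14:00, 14:45–15:15.
Beatriz ∩ Freya ∩ Chen: 10:00–10:45, 12:30–12:45, 13:30–13:45, 14:45–15:15.
Beatriz ∩ Freya ∩ Chen ∩ Sven: 10:00–10:45, 12:30–12:45, 13:30–13:45, 14:45–15:15.
Beatriz ∩ Freya ∩ Chen ∩ Sven ∩ Maya: 10:00–10:30, 13:30–13:45.
Windows ≥ 30 min: 10:00–10:30.
Latest start in the last window 10:00–10:30 is 10:30 − 30 min = 10:00.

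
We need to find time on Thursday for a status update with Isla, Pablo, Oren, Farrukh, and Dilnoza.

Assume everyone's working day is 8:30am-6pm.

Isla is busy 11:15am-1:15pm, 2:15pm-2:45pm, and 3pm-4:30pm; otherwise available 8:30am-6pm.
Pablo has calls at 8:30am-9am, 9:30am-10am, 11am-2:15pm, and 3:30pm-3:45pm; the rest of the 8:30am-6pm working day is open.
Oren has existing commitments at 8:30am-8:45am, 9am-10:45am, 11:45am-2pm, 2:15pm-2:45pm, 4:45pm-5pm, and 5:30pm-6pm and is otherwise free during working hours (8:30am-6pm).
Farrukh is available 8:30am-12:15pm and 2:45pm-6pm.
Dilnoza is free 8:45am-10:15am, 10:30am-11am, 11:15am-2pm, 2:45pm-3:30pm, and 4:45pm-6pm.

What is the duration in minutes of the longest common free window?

Isla free within 08:30–18:00: 08:30–11:15, 13:15–14:15, 14:45–15:00, 16:30–18:00.
Pablo free within 08:30–18:00: 09:00–09:30, 10:00–11:00, 14:15–15:30, 15:45–18:00.
Oren free within 08:30–18:00: 08:45–09:00, 10:45–11:45, 14:00–14:15, 14:45–16:45, 17:00–17:30.
Isla ∩ Pablo: 09:00–09:30, 10:00–11:00, 14:45–15:00, 16:30–18:00.
Isla ∩ Pablo ∩ Oren: 10:45–11:00, 14:45–15:00, 16:30–16:45, 17:00–17:30.
Isla ∩ Pablo ∩ Oren ∩ Farrukh: 10:45–11:00, 14:45–15:00, 16:30–16:45, 17:00–17:30.
Isla ∩ Pablo ∩ Oren ∩ Farrukh ∩ Dilnoza: 10:45–11:00, 14:45–15:00, 17:00–17:30.
Common window lengths: 15, 15, 30 min; longest is 30.

30 minutes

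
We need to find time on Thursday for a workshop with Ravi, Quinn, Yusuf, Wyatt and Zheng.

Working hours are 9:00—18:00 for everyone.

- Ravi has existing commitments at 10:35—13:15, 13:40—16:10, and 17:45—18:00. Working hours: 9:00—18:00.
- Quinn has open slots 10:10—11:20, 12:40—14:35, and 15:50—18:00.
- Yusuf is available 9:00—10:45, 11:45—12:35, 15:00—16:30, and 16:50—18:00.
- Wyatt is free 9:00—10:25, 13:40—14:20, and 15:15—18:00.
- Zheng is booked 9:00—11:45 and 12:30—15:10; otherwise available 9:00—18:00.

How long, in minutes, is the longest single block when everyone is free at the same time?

Ravi free within 09:00–18:00: 09:00–10:35, 13:15–13:40, 16:10–17:45.
Zheng free within 09:00–18:00: 11:45–12:30, 15:10–18:00.
Ravi ∩ Quinn: 10:10–10:35, 13:15–13:40, 16:10–17:45.
Ravi ∩ Quinn ∩ Yusuf: 10:10–10:35, 16:10–16:30, 16:50–17:45.
Ravi ∩ Quinn ∩ Yusuf ∩ Wyatt: 10:10–10:25, 16:10–16:30, 16:50–17:45.
Ravi ∩ Quinn ∩ Yusuf ∩ Wyatt ∩ Zheng: 16:10–16:30, 16:50–17:45.
Common window lengths: 20, 55 min; longest is 55.

55 minutes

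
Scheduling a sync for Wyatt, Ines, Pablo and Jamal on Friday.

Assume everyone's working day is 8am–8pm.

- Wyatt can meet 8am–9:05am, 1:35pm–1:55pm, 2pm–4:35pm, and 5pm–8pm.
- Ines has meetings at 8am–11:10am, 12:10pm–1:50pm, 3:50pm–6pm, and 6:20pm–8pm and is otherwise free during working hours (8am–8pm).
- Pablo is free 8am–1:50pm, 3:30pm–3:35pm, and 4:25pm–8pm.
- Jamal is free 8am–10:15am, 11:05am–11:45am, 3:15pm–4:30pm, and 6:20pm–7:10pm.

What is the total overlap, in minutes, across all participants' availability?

5 minutes

Ines free within 08:00–20:00: 11:10–12:10, 13:50–15:50, 18:00–18:20.
Wyatt ∩ Ines: 13:50–13:55, 14:00–15:50, 18:00–18:20.
Wyatt ∩ Ines ∩ Pablo: 15:30–15:35, 18:00–18:20.
Wyatt ∩ Ines ∩ Pablo ∩ Jamal: 15:30–15:35.
Total common minutes: 5.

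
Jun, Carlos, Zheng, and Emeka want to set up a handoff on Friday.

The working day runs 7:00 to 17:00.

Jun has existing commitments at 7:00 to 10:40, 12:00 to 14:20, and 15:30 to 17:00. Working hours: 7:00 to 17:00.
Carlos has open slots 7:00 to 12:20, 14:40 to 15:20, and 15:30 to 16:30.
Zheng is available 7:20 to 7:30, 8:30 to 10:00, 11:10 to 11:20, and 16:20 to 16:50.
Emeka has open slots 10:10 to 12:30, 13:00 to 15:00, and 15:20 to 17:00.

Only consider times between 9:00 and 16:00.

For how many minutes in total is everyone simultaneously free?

Jun free within 07:00–17:00: 10:40–12:00, 14:20–15:30.
Jun ∩ Carlos: 10:40–12:00, 14:40–15:20.
Jun ∩ Carlos ∩ Zheng: 11:10–11:20.
Jun ∩ Carlos ∩ Zheng ∩ Emeka: 11:10–11:20.
Restricted to 09:00–16:00: 11:10–11:20.
Total common minutes: 10.

10 minutes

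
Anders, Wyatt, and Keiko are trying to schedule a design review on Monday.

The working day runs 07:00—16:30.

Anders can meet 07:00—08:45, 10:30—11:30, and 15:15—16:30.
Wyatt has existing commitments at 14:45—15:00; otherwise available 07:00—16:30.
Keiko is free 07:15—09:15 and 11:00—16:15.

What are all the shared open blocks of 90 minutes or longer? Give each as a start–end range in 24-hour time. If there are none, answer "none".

Wyatt free within 07:00–16:30: 07:00–14:45, 15:00–16:30.
Anders ∩ Wyatt: 07:00–08:45, 10:30–11:30, 15:15–16:30.
Anders ∩ Wyatt ∩ Keiko: 07:15–08:45, 11:00–11:30, 15:15–16:15.
Windows ≥ 90 min: 07:15–08:45.

07:15–08:45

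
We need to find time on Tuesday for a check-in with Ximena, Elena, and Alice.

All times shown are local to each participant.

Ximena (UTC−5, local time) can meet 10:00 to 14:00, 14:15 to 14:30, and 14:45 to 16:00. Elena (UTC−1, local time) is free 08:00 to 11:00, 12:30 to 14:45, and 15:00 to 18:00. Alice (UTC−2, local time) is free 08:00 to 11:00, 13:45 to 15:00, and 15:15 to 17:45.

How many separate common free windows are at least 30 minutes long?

2

Ximena → UTC: 15:00–19:00, 19:15–19:30, 19:45–21:00.
Elena → UTC: 09:00–12:00, 13:30–15:45, 16:00–19:00.
Alice → UTC: 10:00–13:00, 15:45–17:00, 17:15–19:45.
Ximena ∩ Elena: 15:00–15:45, 16:00–19:00.
Ximena ∩ Elena ∩ Alice: 16:00–17:00, 17:15–19:00.
Windows ≥ 30 min: 16:00–17:00, 17:15–19:00.
That's 2 windows.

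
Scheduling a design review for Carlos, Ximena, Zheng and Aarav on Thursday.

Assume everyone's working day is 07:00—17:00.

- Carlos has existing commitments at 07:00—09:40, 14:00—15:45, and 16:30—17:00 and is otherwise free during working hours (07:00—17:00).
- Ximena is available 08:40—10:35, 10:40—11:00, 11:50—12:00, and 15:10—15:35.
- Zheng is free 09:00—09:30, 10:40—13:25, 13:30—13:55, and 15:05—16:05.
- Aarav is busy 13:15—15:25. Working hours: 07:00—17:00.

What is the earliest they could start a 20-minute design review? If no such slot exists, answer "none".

10:40

Carlos free within 07:00–17:00: 09:40–14:00, 15:45–16:30.
Aarav free within 07:00–17:00: 07:00–13:15, 15:25–17:00.
Carlos ∩ Ximena: 09:40–10:35, 10:40–11:00, 11:50–12:00.
Carlos ∩ Ximena ∩ Zheng: 10:40–11:00, 11:50–12:00.
Carlos ∩ Ximena ∩ Zheng ∩ Aarav: 10:40–11:00, 11:50–12:00.
Windows ≥ 20 min: 10:40–11:00.
Earliest such window starts at 10:40.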